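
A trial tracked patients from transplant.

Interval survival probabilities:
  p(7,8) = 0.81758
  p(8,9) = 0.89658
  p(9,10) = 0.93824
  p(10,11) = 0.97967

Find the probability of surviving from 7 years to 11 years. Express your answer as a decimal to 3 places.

Chaining the interval survival probabilities: 0.81758 × 0.89658 × 0.93824 × 0.97967.
= 0.673772.

0.674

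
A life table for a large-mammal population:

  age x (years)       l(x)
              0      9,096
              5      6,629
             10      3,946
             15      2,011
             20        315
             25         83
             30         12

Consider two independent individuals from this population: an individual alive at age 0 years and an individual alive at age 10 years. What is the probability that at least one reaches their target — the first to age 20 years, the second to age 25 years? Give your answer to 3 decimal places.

p₁ = l(20)/l(0) = 315/9,096 = 0.034631; p₂ = l(25)/l(10) = 83/3,946 = 0.021034.
P(at least one) = 1 − (1−p₁)(1−p₂) = 1 − 0.965369 × 0.978966 = 0.054937.

0.055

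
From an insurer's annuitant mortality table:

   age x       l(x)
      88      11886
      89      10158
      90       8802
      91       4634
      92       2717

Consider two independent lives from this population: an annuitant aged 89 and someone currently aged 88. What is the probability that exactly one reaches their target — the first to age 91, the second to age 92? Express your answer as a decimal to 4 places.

0.4762

p₁ = l(91)/l(89) = 4634/10158 = 0.456192; p₂ = l(92)/l(88) = 2717/11886 = 0.228588.
P(exactly one) = p₁(1−p₂) + (1−p₁)p₂ = 0.351912 + 0.124308 = 0.476220.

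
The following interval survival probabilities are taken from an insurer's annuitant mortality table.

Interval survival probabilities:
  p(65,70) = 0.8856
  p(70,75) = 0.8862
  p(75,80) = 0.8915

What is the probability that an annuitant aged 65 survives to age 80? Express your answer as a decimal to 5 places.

0.69967

P(survive 65→80) = 0.8856 × 0.8862 × 0.8915.
= 0.699666.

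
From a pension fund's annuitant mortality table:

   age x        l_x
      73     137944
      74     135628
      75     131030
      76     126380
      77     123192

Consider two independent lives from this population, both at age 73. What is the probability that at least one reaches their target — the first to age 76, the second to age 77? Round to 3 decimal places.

p₁ = l_76/l_73 = 126380/137944 = 0.916169; p₂ = l_77/l_73 = 123192/137944 = 0.893058.
P(at least one) = 1 − (1−p₁)(1−p₂) = 1 − 0.083831 × 0.106942 = 0.991035.

0.991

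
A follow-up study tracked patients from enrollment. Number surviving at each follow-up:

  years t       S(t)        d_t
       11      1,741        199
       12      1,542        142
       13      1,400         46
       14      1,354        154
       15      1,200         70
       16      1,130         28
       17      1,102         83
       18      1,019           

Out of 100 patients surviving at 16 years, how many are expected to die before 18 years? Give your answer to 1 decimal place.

9.8

The relevant probability is 1 − 1,019/1,130 = 0.098230.
Expected number = 100 × 0.098230 = 9.8.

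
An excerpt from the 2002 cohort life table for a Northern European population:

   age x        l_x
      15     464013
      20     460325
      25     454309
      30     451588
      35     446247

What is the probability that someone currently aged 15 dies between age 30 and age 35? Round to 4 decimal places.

This is the probability of reaching 30 but not 35, conditional on being alive at 15: (l_30 − l_35) / l_15.
= (451588 − 446247) / 464013 = 5341 / 464013 = 0.011510.

0.0115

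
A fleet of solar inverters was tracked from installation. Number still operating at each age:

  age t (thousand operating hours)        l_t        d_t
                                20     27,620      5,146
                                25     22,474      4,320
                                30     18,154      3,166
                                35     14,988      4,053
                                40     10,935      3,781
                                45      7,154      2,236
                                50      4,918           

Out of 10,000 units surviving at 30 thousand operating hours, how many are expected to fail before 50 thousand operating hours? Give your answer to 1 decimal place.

The relevant probability is 1 − 4,918/18,154 = 0.729096.
Expected number = 10,000 × 0.729096 = 7291.0.

7291.0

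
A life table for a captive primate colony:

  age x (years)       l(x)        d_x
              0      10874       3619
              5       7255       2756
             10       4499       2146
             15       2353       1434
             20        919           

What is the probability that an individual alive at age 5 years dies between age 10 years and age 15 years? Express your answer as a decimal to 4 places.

0.2958

This is the probability of reaching 10 but not 15, conditional on being alive at 5: (l(10) − l(15)) / l(5).
= (4499 − 2353) / 7255 = 2146 / 7255 = 0.295796.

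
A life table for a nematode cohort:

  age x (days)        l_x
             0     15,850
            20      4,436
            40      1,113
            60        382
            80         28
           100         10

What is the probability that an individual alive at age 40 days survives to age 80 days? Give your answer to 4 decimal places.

0.0252

The conditional survival probability is l_80/l_40 = 28/1,113 = 0.025157.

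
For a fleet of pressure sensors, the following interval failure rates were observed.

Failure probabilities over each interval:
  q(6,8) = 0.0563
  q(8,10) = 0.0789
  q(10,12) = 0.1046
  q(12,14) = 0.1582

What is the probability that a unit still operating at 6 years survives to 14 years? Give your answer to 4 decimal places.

The overall survival probability is (1 − 0.0563) × (1 − 0.0789) × (1 − 0.1046) × (1 − 0.1582).
= 0.9437 × 0.9211 × 0.8954 × 0.8418 = 0.655189.

0.6552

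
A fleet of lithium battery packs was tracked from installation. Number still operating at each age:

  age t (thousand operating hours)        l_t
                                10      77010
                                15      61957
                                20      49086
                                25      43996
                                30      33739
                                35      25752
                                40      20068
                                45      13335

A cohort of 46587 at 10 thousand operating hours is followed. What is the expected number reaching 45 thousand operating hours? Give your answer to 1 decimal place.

8067.0

The relevant probability is 13335/77010 = 0.173159.
Expected number = 46587 × 0.173159 = 8067.0.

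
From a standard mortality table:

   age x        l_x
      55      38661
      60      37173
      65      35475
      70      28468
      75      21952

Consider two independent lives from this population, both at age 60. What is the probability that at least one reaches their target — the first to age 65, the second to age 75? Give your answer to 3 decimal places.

p₁ = l_65/l_60 = 35475/37173 = 0.954322; p₂ = l_75/l_60 = 21952/37173 = 0.590536.
P(at least one) = 1 − (1−p₁)(1−p₂) = 1 − 0.045678 × 0.409464 = 0.981297.

0.981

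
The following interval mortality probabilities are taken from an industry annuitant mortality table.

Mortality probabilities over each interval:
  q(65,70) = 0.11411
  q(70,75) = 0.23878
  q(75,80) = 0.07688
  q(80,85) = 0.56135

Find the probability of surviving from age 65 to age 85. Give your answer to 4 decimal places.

0.2731

P(survive 65→85) = (1 − 0.11411) × (1 − 0.23878) × (1 − 0.07688) × (1 − 0.56135).
= 0.88589 × 0.76122 × 0.92312 × 0.43865 = 0.273065.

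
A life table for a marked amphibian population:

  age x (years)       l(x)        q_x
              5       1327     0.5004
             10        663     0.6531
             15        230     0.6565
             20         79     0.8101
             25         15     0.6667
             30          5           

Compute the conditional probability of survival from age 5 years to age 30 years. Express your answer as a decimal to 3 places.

0.004

The conditional survival probability is l(30)/l(5) = 5/1327 = 0.003768.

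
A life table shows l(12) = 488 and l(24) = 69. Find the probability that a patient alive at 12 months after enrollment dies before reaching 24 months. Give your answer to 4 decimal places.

P(die before 24 | alive at 12) = 1 − l(24)/l(12) = 1 − 69/488 = (419)/488 = 0.858607.

0.8586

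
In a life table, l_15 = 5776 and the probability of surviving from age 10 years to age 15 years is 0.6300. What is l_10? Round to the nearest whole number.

9168

l_10 = l_15 / p = 5776 / 0.6300 = 9168.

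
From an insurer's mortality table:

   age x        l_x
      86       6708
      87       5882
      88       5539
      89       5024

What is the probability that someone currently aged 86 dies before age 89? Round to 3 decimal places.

0.251

P(die before 89 | alive at 86) = 1 − l_89/l_86 = 1 − 5024/6708 = (1684)/6708 = 0.251044.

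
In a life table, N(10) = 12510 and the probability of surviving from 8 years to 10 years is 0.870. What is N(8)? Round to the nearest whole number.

N(8) = N(10) / p = 12510 / 0.870 = 14379.

14379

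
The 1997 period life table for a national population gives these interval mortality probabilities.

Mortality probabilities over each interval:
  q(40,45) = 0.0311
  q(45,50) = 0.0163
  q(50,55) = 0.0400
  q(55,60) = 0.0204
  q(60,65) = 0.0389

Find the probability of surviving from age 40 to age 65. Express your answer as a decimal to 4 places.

Survival from 40 to 65 is the product of surviving each interval: (1 − 0.0311) × (1 − 0.0163) × (1 − 0.0400) × (1 − 0.0204) × (1 − 0.0389).
= 0.9689 × 0.9837 × 0.9600 × 0.9796 × 0.9611 = 0.861450.

0.8615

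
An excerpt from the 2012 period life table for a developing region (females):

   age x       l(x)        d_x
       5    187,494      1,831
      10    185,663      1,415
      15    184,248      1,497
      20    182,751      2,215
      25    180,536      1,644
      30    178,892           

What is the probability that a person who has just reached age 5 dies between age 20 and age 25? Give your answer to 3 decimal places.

0.012

This is the probability of reaching 20 but not 25, conditional on being alive at 5: (l(20) − l(25)) / l(5).
= (182,751 − 180,536) / 187,494 = 2,215 / 187,494 = 0.011814.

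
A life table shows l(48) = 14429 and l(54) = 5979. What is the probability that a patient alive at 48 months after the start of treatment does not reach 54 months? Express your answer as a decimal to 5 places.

P(die before 54 | alive at 48) = 1 − l(54)/l(48) = 1 − 5979/14429 = (8450)/14429 = 0.585626.

0.58563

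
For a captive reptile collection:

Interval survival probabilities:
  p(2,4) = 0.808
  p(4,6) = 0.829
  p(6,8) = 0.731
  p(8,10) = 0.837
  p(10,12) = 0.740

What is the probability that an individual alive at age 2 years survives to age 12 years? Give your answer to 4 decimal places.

Chaining the interval survival probabilities: 0.808 × 0.829 × 0.731 × 0.837 × 0.740.
= 0.303278.

0.3033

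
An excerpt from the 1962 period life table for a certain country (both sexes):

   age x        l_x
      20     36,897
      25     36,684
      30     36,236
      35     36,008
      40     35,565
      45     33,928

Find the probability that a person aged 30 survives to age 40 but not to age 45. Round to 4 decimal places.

0.0452

We want 10|5q30 = (l_40 − l_45)/l_30.
This is the probability of reaching 40 but not 45, conditional on being alive at 30: (l_40 − l_45) / l_30.
= (35,565 − 33,928) / 36,236 = 1,637 / 36,236 = 0.045176.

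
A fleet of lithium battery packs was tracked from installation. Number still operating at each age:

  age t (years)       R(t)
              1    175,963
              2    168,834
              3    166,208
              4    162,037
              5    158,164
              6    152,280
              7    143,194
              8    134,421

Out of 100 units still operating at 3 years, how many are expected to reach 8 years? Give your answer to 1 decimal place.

The relevant probability is 134,421/166,208 = 0.808752.
Expected number = 100 × 0.808752 = 80.9.

80.9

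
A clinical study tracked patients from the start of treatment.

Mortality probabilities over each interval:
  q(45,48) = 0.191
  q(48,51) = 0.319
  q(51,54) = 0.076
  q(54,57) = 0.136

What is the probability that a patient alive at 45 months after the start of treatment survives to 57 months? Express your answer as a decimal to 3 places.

P(survive 45→57) = (1 − 0.191) × (1 − 0.319) × (1 − 0.076) × (1 − 0.136).
= 0.809 × 0.681 × 0.924 × 0.864 = 0.439826.

0.440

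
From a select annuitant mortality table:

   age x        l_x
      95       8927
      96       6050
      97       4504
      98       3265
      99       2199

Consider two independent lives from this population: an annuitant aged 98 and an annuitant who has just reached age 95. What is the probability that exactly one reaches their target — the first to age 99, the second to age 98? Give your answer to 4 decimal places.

p₁ = l_99/l_98 = 2199/3265 = 0.673507; p₂ = l_98/l_95 = 3265/8927 = 0.365744.
P(exactly one) = p₁(1−p₂) + (1−p₁)p₂ = 0.427176 + 0.119413 = 0.546589.

0.5466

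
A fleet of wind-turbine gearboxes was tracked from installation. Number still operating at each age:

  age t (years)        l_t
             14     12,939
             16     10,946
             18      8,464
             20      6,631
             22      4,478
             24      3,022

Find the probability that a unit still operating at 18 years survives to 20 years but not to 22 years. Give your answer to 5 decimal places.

This is the probability of reaching 20 but not 22, conditional on being operational at 18: (l_20 − l_22) / l_18.
= (6,631 − 4,478) / 8,464 = 2,153 / 8,464 = 0.254371.

0.25437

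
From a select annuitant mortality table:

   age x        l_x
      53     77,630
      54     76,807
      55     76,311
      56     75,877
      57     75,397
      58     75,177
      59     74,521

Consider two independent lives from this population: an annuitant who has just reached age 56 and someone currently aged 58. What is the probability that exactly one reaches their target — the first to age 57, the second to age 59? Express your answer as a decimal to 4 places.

0.0149

p₁ = l_57/l_56 = 75,397/75,877 = 0.993674; p₂ = l_59/l_58 = 74,521/75,177 = 0.991274.
P(exactly one) = p₁(1−p₂) + (1−p₁)p₂ = 0.008671 + 0.006271 = 0.014942.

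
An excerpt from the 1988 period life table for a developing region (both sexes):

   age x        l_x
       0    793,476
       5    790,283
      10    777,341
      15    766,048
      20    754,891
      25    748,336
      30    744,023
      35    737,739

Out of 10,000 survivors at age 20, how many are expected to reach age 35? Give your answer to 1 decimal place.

The relevant probability is 737,739/754,891 = 0.977279.
Expected number = 10,000 × 0.977279 = 9772.8.

9772.8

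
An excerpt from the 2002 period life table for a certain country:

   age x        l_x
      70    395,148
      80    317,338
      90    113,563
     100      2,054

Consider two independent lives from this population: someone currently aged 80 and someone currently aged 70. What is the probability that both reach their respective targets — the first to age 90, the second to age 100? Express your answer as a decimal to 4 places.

0.0019

p₁ = l_90/l_80 = 113,563/317,338 = 0.357861; p₂ = l_100/l_70 = 2,054/395,148 = 0.005198.
P(both) = p₁ × p₂ = 0.357861 × 0.005198 = 0.001860.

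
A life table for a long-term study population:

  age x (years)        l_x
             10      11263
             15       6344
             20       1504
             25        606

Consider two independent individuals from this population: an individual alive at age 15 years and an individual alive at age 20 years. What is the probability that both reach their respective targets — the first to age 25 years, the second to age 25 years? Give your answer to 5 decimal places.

0.03849

p₁ = l_25/l_15 = 606/6344 = 0.095523; p₂ = l_25/l_20 = 606/1504 = 0.402926.
P(both) = p₁ × p₂ = 0.095523 × 0.402926 = 0.038489.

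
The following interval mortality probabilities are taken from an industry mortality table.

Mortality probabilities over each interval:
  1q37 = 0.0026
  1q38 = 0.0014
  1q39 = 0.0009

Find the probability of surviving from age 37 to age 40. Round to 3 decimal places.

0.995

Chaining the interval survival probabilities: (1 − 0.0026) × (1 − 0.0014) × (1 − 0.0009).
= 0.9974 × 0.9986 × 0.9991 = 0.995107.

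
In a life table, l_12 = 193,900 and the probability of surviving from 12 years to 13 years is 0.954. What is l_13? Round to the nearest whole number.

l_13 = l_12 × p = 193,900 × 0.954 = 184981.

184981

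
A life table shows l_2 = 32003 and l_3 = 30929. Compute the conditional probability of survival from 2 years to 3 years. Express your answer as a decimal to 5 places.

0.96644

The conditional survival probability is l_3/l_2 = 30929/32003 = 0.966441.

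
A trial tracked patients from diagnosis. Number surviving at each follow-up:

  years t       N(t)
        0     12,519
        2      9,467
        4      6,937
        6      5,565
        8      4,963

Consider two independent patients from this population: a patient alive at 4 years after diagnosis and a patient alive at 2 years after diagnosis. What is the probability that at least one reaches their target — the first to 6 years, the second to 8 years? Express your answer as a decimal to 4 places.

p₁ = N(6)/N(4) = 5,565/6,937 = 0.802220; p₂ = N(8)/N(2) = 4,963/9,467 = 0.524242.
P(at least one) = 1 − (1−p₁)(1−p₂) = 1 − 0.197780 × 0.475758 = 0.905905.

0.9059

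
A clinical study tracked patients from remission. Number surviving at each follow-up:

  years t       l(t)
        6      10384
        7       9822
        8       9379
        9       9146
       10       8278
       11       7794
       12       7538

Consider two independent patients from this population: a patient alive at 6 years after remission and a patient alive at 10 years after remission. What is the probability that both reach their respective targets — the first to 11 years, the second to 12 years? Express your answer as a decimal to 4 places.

0.6835

p₁ = l(11)/l(6) = 7794/10384 = 0.750578; p₂ = l(12)/l(10) = 7538/8278 = 0.910606.
P(both) = p₁ × p₂ = 0.750578 × 0.910606 = 0.683481.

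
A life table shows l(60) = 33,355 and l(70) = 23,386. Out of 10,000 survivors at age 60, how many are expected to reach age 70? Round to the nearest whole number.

7011

The relevant probability is 23,386/33,355 = 0.701124.
Expected number = 10,000 × 0.701124 = 7011.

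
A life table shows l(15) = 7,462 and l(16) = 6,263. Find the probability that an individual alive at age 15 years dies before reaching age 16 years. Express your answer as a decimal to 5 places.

0.16068

P(die before 16 | alive at 15) = 1 − l(16)/l(15) = 1 − 6,263/7,462 = (1,199)/7,462 = 0.160681.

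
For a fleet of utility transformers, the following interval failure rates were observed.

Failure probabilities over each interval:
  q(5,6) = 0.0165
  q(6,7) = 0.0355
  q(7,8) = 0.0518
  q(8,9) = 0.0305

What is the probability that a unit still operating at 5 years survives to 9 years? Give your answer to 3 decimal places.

Survival from 5 to 9 is the product of surviving each interval: (1 − 0.0165) × (1 − 0.0355) × (1 − 0.0518) × (1 − 0.0305).
= 0.9835 × 0.9645 × 0.9482 × 0.9695 = 0.872016.

0.872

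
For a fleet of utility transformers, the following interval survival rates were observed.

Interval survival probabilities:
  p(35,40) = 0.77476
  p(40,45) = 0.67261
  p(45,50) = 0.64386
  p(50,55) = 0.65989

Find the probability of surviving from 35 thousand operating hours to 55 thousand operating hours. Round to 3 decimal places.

Chaining the interval survival probabilities: 0.77476 × 0.67261 × 0.64386 × 0.65989.
= 0.221408.

0.221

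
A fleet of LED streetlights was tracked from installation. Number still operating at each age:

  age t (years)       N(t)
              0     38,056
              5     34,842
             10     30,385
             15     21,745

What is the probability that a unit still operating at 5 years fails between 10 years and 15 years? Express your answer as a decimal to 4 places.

0.2480

This is the probability of reaching 10 but not 15, conditional on being operational at 5: (N(10) − N(15)) / N(5).
= (30,385 − 21,745) / 34,842 = 8,640 / 34,842 = 0.247977.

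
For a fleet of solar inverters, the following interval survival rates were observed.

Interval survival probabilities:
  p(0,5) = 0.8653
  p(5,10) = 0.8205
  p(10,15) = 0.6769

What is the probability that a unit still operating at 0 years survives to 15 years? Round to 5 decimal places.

P(survive 0→15) = 0.8653 × 0.8205 × 0.6769.
= 0.480585.

0.48058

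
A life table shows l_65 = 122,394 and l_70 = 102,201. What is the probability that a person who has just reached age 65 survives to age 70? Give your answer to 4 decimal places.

0.8350

The conditional survival probability is l_70/l_65 = 102,201/122,394 = 0.835016.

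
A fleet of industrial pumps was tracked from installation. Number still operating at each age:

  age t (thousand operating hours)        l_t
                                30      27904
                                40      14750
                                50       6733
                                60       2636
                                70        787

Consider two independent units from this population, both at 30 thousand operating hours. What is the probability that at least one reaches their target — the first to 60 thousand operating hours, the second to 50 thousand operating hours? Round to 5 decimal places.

p₁ = l_60/l_30 = 2636/27904 = 0.094467; p₂ = l_50/l_30 = 6733/27904 = 0.241292.
P(at least one) = 1 − (1−p₁)(1−p₂) = 1 − 0.905533 × 0.758708 = 0.312965.

0.31296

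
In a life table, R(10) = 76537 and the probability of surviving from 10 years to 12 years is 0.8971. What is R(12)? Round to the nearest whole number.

R(12) = R(10) × p = 76537 × 0.8971 = 68661.

68661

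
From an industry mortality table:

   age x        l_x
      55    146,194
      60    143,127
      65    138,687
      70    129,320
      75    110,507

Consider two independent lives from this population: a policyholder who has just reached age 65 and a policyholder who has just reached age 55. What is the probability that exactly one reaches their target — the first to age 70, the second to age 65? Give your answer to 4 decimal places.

p₁ = l_70/l_65 = 129,320/138,687 = 0.932459; p₂ = l_65/l_55 = 138,687/146,194 = 0.948650.
P(exactly one) = p₁(1−p₂) + (1−p₁)p₂ = 0.047882 + 0.064073 = 0.111955.

0.1120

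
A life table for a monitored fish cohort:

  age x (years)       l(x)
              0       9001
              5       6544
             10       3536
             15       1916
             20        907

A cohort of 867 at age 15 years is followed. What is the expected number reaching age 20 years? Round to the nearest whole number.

The relevant probability is 907/1916 = 0.473382.
Expected number = 867 × 0.473382 = 410.

410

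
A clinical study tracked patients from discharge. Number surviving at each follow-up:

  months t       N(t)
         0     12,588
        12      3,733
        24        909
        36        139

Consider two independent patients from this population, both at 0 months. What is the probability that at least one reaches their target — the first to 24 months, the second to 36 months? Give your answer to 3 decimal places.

p₁ = N(24)/N(0) = 909/12,588 = 0.072212; p₂ = N(36)/N(0) = 139/12,588 = 0.011042.
P(at least one) = 1 − (1−p₁)(1−p₂) = 1 − 0.927788 × 0.988958 = 0.082457.

0.082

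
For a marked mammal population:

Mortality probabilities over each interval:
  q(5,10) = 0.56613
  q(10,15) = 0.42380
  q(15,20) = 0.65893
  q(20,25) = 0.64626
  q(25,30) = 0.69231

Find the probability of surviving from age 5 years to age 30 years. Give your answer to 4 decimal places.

0.0093

P(survive 5→30) = (1 − 0.56613) × (1 − 0.42380) × (1 − 0.65893) × (1 − 0.64626) × (1 − 0.69231).
= 0.43387 × 0.57620 × 0.34107 × 0.35374 × 0.30769 = 0.009281.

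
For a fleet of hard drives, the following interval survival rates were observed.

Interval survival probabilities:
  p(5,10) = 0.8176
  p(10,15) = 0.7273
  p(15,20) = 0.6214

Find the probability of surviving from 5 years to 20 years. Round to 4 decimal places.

0.3695

Chaining the interval survival probabilities: 0.8176 × 0.7273 × 0.6214.
= 0.369510.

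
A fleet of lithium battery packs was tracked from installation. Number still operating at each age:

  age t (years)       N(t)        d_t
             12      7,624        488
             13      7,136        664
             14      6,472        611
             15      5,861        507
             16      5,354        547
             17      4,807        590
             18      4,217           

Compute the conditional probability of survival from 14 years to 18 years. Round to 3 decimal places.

The conditional survival probability is N(18)/N(14) = 4,217/6,472 = 0.651576.

0.652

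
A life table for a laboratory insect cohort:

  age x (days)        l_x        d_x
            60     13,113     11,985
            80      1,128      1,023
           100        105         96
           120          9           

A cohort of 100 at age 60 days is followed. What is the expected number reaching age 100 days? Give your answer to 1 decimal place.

0.8

The relevant probability is 105/13,113 = 0.008007.
Expected number = 100 × 0.008007 = 0.8.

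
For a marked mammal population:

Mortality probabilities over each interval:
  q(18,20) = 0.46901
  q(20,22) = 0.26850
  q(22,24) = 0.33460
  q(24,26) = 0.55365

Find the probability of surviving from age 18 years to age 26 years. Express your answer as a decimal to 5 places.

The overall survival probability is (1 − 0.46901) × (1 − 0.26850) × (1 − 0.33460) × (1 − 0.55365).
= 0.53099 × 0.73150 × 0.66540 × 0.44635 = 0.115361.

0.11536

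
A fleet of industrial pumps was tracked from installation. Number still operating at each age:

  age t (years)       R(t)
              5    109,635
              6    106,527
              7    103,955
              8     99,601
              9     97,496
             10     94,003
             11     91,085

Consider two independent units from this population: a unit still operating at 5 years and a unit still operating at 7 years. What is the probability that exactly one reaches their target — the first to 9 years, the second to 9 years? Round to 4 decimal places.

0.1591

p₁ = R(9)/R(5) = 97,496/109,635 = 0.889278; p₂ = R(9)/R(7) = 97,496/103,955 = 0.937867.
P(exactly one) = p₁(1−p₂) + (1−p₁)p₂ = 0.055254 + 0.103843 = 0.159096.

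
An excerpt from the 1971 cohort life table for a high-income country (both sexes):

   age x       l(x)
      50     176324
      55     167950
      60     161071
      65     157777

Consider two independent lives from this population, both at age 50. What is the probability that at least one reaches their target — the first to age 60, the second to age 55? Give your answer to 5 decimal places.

0.99589

p₁ = l(60)/l(50) = 161071/176324 = 0.913494; p₂ = l(55)/l(50) = 167950/176324 = 0.952508.
P(at least one) = 1 − (1−p₁)(1−p₂) = 1 − 0.086506 × 0.047492 = 0.995892.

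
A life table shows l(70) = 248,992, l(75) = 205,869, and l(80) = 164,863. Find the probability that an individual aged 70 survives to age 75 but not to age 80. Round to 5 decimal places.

0.16469

This is the probability of reaching 75 but not 80, conditional on being alive at 70: (l(75) − l(80)) / l(70).
= (205,869 − 164,863) / 248,992 = 41,006 / 248,992 = 0.164688.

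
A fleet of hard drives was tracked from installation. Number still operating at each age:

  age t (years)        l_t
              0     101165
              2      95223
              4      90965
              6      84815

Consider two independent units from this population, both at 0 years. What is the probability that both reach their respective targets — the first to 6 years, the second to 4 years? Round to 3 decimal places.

p₁ = l_6/l_0 = 84815/101165 = 0.838383; p₂ = l_4/l_0 = 90965/101165 = 0.899175.
P(both) = p₁ × p₂ = 0.838383 × 0.899175 = 0.753853.

0.754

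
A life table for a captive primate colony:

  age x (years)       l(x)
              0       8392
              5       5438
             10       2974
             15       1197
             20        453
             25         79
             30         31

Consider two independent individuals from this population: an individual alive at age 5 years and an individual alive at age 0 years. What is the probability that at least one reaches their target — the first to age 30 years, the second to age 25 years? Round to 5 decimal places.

0.01506

p₁ = l(30)/l(5) = 31/5438 = 0.005701; p₂ = l(25)/l(0) = 79/8392 = 0.009414.
P(at least one) = 1 − (1−p₁)(1−p₂) = 1 − 0.994299 × 0.990586 = 0.015061.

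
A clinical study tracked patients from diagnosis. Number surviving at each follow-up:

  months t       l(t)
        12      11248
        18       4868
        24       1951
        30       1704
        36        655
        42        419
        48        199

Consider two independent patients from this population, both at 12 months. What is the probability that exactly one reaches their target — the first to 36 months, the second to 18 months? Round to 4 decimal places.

0.4406

p₁ = l(36)/l(12) = 655/11248 = 0.058233; p₂ = l(18)/l(12) = 4868/11248 = 0.432788.
P(exactly one) = p₁(1−p₂) + (1−p₁)p₂ = 0.033030 + 0.407585 = 0.440616.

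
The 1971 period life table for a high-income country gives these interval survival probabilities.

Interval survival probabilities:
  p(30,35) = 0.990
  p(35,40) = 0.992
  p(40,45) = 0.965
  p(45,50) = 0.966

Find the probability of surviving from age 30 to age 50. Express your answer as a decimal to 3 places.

The overall survival probability is 0.990 × 0.992 × 0.965 × 0.966.
= 0.915485.

0.915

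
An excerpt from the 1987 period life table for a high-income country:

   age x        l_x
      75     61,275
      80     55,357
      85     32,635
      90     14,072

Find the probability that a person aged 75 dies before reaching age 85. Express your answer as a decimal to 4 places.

0.4674

P(die before 85 | alive at 75) = 1 − l_85/l_75 = 1 − 32,635/61,275 = (28,640)/61,275 = 0.467401.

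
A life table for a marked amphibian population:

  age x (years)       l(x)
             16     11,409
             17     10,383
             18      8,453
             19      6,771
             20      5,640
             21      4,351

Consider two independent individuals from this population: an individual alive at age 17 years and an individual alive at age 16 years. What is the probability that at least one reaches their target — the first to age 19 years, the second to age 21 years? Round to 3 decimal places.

p₁ = l(19)/l(17) = 6,771/10,383 = 0.652124; p₂ = l(21)/l(16) = 4,351/11,409 = 0.381366.
P(at least one) = 1 − (1−p₁)(1−p₂) = 1 − 0.347876 × 0.618634 = 0.784792.

0.785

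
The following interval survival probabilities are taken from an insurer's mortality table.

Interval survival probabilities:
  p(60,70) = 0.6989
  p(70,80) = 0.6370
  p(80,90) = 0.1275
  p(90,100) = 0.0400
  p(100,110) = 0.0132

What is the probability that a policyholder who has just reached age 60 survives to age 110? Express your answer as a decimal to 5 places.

0.00003

P(survive 60→110) = 0.6989 × 0.6370 × 0.1275 × 0.0400 × 0.0132.
= 0.000030.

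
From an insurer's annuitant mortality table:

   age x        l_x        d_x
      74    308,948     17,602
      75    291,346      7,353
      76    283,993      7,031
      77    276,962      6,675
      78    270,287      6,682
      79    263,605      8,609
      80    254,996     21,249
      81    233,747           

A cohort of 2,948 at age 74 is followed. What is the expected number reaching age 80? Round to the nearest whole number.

The relevant probability is 254,996/308,948 = 0.825369.
Expected number = 2,948 × 0.825369 = 2433.

2433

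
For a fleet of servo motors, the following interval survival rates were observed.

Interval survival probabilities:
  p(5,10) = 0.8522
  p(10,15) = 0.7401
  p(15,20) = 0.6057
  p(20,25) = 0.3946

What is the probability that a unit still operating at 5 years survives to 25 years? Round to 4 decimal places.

0.1507

P(survive 5→25) = 0.8522 × 0.7401 × 0.6057 × 0.3946.
= 0.150746.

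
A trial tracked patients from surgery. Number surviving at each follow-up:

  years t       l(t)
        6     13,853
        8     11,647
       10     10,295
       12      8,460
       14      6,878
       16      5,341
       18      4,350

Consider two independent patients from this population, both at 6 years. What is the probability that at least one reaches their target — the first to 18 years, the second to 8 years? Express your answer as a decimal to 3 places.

0.891

p₁ = l(18)/l(6) = 4,350/13,853 = 0.314011; p₂ = l(8)/l(6) = 11,647/13,853 = 0.840757.
P(at least one) = 1 − (1−p₁)(1−p₂) = 1 − 0.685989 × 0.159243 = 0.890761.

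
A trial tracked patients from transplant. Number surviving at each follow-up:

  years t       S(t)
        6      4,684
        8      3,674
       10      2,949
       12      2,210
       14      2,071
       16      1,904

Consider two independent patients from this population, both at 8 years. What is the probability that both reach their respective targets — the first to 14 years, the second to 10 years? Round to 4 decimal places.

p₁ = S(14)/S(8) = 2,071/3,674 = 0.563691; p₂ = S(10)/S(8) = 2,949/3,674 = 0.802667.
P(both) = p₁ × p₂ = 0.563691 × 0.802667 = 0.452456.

0.4525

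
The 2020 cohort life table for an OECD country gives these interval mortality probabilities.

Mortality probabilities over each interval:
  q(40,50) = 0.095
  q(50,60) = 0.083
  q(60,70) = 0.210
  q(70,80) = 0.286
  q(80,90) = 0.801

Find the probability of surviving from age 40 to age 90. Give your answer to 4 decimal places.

Survival from 40 to 90 is the product of surviving each interval: (1 − 0.095) × (1 − 0.083) × (1 − 0.210) × (1 − 0.286) × (1 − 0.801).
= 0.905 × 0.917 × 0.790 × 0.714 × 0.199 = 0.093153.

0.0932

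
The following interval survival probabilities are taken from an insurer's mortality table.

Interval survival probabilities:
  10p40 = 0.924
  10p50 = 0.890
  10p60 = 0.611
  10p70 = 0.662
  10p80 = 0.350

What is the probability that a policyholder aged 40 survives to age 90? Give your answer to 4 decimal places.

0.1164

The overall survival probability is 0.924 × 0.890 × 0.611 × 0.662 × 0.350.
= 0.116420.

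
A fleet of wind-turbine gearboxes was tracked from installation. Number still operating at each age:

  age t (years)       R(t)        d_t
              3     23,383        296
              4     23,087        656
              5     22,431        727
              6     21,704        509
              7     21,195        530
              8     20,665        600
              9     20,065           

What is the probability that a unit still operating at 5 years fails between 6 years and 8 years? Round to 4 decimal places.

This is the probability of reaching 6 but not 8, conditional on being operational at 5: (R(6) − R(8)) / R(5).
= (21,704 − 20,665) / 22,431 = 1,039 / 22,431 = 0.046320.

0.0463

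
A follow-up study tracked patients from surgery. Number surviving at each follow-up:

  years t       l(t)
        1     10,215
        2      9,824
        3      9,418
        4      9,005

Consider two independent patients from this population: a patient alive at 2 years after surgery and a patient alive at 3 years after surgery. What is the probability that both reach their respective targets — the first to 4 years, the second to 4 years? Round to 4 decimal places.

p₁ = l(4)/l(2) = 9,005/9,824 = 0.916633; p₂ = l(4)/l(3) = 9,005/9,418 = 0.956148.
P(both) = p₁ × p₂ = 0.916633 × 0.956148 = 0.876437.

0.8764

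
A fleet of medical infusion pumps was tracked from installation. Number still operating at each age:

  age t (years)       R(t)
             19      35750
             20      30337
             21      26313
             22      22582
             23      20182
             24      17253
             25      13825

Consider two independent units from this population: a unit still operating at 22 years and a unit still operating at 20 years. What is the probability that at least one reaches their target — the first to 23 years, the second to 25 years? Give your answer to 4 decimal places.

p₁ = R(23)/R(22) = 20182/22582 = 0.893721; p₂ = R(25)/R(20) = 13825/30337 = 0.455714.
P(at least one) = 1 − (1−p₁)(1−p₂) = 1 − 0.106279 × 0.544286 = 0.942154.

0.9422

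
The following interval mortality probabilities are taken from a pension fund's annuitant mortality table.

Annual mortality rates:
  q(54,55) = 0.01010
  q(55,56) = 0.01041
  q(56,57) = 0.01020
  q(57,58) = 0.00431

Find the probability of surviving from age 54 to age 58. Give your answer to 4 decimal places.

0.9654

P(survive 54→58) = (1 − 0.01010) × (1 − 0.01041) × (1 − 0.01020) × (1 − 0.00431).
= 0.98990 × 0.98959 × 0.98980 × 0.99569 = 0.965424.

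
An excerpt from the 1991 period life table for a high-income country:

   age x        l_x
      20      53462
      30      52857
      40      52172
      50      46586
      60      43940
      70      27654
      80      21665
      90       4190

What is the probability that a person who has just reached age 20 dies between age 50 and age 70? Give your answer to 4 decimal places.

0.3541

We want 30|20q20 = (l_50 − l_70)/l_20.
This is the probability of reaching 50 but not 70, conditional on being alive at 20: (l_50 − l_70) / l_20.
= (46586 − 27654) / 53462 = 18932 / 53462 = 0.354121.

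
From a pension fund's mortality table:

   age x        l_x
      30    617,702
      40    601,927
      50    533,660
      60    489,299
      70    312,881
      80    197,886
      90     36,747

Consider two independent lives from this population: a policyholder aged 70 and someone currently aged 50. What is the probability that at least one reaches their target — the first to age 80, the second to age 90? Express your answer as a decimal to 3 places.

0.658

p₁ = l_80/l_70 = 197,886/312,881 = 0.632464; p₂ = l_90/l_50 = 36,747/533,660 = 0.068858.
P(at least one) = 1 − (1−p₁)(1−p₂) = 1 − 0.367536 × 0.931142 = 0.657772.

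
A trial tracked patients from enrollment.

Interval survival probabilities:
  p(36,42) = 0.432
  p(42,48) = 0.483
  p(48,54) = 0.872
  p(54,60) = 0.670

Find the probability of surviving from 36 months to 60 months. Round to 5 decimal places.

0.12191

The overall survival probability is 0.432 × 0.483 × 0.872 × 0.670.
= 0.121905.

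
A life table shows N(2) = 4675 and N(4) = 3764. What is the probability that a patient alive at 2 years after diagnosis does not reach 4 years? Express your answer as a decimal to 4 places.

P(die before 4 | alive at 2) = 1 − N(4)/N(2) = 1 − 3764/4675 = (911)/4675 = 0.194866.

0.1949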